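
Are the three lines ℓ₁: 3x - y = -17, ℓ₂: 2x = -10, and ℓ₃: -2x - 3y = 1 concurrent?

No

Intersecting ℓ₁ and ℓ₂: solving the 2×2 system gives (x, y) = (-5, 2).
Substitute into ℓ₃: (-2)(-5) + (-3)(2) = 4.
But ℓ₃ requires 1 ≠ 4, so the three lines have no common point.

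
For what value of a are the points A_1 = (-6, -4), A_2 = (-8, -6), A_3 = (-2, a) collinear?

Collinearity: (A_3 − A_1) must be parallel to (A_2 − A_1) = (-2, -2).
Cross-multiplying the components: (a − (-4))·(-2) = (4)·(-2).
Solving gives a = 0.

0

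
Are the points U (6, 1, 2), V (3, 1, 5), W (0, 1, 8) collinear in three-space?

Yes

UV = (-3, 0, 3), UW = (-6, 0, 6).
UV × UW = (0, 0, 0).
The cross product vanishes, so the three points are collinear.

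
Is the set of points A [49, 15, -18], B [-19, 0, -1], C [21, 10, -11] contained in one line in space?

No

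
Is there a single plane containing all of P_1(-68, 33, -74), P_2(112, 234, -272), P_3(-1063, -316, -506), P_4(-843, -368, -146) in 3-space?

No

The four points are coplanar iff the 3×3 determinant with rows P_1P_2, P_1P_3, P_1P_4 is zero.
Rows: (180, 201, -198), (-995, -349, -432), (-775, -401, -72).
Expanding along the first row: (180)(-148104) − (201)(-263160) + (-198)(128520) = 789480.
Nonzero ⇒ not coplanar.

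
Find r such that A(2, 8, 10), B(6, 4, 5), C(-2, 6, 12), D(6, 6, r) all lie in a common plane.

6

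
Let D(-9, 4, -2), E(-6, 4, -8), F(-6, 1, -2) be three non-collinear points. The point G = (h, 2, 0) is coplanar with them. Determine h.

The plane through D, E, F has equation −18x − 18y − 9z = 108.
Substituting G: (-18)h + (-36) = 108, so h = -8.

-8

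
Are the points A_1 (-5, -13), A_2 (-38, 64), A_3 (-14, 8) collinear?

Yes

A_1A_2 = (-33, 77), A_1A_3 = (-9, 21).
Checking proportionality: A_1A_3 = 3/11·A_1A_2, so the vectors are parallel and the points are collinear.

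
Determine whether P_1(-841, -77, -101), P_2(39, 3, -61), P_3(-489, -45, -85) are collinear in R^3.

P_1P_2 = (880, 80, 40), P_1P_3 = (352, 32, 16).
Each component of P_1P_3 is 2/5 times the corresponding component of P_1P_2, so P_1P_3 = 2/5·P_1P_2 and the points are collinear.

Yes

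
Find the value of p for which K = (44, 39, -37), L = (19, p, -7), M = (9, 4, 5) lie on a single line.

14

Collinearity requires KL × KM = 0; each component is linear in p.
The x-component gives (42)p + (-588) = 0, so p = 14.
The remaining components then also vanish.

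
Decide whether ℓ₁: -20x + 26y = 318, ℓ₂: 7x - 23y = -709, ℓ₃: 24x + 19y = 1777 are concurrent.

Intersecting ℓ₁ and ℓ₂: solving the 2×2 system gives (x, y) = (40, 43).
Substitute into ℓ₃: (24)(40) + (19)(43) = 1777.
This equals 1777, so (40, 43) lies on all three lines and they are concurrent.

Yes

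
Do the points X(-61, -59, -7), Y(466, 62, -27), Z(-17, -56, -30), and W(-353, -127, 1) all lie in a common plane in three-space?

No

A normal to the plane through X, Y, Z is n = XY × XZ = (-2723, 11241, -3743).
The plane has equation n·P = -470915. For W: n·W = -470131.
-470131 ≠ -470915, so W is off the plane.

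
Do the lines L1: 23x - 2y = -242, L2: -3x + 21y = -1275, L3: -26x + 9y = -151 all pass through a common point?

Intersecting L1 and L2: solving the 2×2 system gives (x, y) = (-16, -63).
Substitute into L3: (-26)(-16) + (9)(-63) = -151.
This equals -151, so (-16, -63) lies on all three lines and they are concurrent.

Yes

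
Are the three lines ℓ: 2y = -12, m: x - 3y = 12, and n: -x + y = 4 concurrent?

Intersecting ℓ and m: solving the 2×2 system gives (x, y) = (-6, -6).
Substitute into n: (-1)(-6) + (1)(-6) = 0.
But n requires 4 ≠ 0, so the three lines have no common point.

No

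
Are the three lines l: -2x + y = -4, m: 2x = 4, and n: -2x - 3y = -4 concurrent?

Yes

Intersecting l and m: solving the 2×2 system gives (x, y) = (2, 0).
Substitute into n: (-2)(2) + (-3)(0) = -4.
This equals -4, so (2, 0) lies on all three lines and they are concurrent.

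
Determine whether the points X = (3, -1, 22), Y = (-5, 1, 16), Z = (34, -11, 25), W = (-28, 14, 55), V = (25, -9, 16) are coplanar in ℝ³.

No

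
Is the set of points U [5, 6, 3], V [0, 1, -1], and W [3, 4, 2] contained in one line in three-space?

No

UV = (-5, -5, -4), UW = (-2, -2, -1).
Comparing components 2 and 3: (-5)(-1) − (-4)(-2) = -3 ≠ 0, so UV and UW are not parallel and the points are not collinear.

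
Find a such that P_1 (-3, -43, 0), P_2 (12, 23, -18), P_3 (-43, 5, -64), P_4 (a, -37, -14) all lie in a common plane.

-14

The points are coplanar iff P_1P_2 · (P_1P_3 × P_1P_4) = 0.
Expanding, this is linear in a: (-3360)a + (-47040) = 0.
So a = -14.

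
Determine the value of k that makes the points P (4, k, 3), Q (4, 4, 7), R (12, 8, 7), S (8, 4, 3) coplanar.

2

The points are coplanar iff PQ · (PR × PS) = 0.
Expanding, this is linear in k: (-32)k + (64) = 0.
So k = 2.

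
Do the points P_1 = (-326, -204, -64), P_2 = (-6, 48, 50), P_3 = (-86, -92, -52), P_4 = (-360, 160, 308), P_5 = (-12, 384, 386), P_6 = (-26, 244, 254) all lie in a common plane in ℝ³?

The plane through P_1, P_2, P_3 has normal n = P_1P_2 × P_1P_3 = (-9744, 23520, -24640) and equation n·P = -44576.
Checking the remaining points: n·P_4 = -318080, n·P_5 = -362432, n·P_6 = -266336.
Since n·P_4 = -318080 ≠ -44576, P_4 is off the plane and the points are not all coplanar.

No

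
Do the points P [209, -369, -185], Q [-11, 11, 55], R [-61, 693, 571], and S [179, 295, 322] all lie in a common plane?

The four points are coplanar iff the 3×3 determinant with rows PQ, PR, PS is zero.
Rows: (-220, 380, 240), (-270, 1062, 756), (-30, 664, 507).
Expanding along the first row: (-220)(36450) − (380)(-114210) + (240)(-147420) = 0.
Zero determinant ⇒ coplanar.

Yes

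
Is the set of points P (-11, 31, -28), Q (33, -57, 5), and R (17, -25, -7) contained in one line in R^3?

Yes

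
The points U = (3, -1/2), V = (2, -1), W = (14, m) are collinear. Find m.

Collinearity: (W − U) must be parallel to (V − U) = (-1, -1/2).
Cross-multiplying the components: (m − (-1/2))·(-1) = (11)·(-1/2).
Solving gives m = 5.

5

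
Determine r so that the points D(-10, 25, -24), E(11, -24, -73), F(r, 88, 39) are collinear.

Direction DE = (21, -49, -49). From the y-coordinate of F, the parameter along the line is τ = (88 − 25)/(-49) = -9/7.
Then r = (-10) + (-9/7)·(21) = -37.

-37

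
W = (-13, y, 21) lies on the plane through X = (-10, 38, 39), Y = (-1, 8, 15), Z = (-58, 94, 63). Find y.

A normal to the plane is n = XY × XZ = (624, 936, -936).
W lies in the plane iff n · XW = 0.
This gives (936)y + (-20592) = 0, so y = 22.

22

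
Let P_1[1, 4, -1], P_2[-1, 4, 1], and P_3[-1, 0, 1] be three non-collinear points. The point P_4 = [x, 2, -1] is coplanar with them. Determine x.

1

The plane through P_1, P_2, P_3 has equation 8x + 8z = 0.
Substituting P_4: (8)x + (-8) = 0, so x = 1.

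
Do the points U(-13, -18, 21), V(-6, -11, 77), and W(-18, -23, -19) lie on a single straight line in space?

UV = (7, 7, 56), UW = (-5, -5, -40).
Each component of UW is -5/7 times the corresponding component of UV, so UW = -5/7·UV and the points are collinear.

Yes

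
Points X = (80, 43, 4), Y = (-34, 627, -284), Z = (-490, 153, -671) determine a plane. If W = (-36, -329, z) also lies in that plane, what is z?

-26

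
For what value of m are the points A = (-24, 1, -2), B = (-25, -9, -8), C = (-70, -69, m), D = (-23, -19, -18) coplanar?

8

Coplanarity ⇔ det[AB; AC; AD] = 0.
Expanding, this is linear in m: (-30)m + (240) = 0.
So m = 8.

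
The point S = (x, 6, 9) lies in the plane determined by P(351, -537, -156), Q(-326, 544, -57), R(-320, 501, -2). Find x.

-30

The plane through P, Q, R has equation 63712x + 37829y + 22625z = -1480761.
Substituting S: (63712)x + (430599) = -1480761, so x = -30.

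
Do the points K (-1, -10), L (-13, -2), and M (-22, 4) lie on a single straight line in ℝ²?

KL = (-12, 8), KM = (-21, 14).
Checking proportionality: KM = 7/4·KL, so the vectors are parallel and the points are collinear.

Yes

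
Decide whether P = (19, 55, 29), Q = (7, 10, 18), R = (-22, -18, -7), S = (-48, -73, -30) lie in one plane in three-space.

Yes

With P as base: PQ = (-12, -45, -11), PR = (-41, -73, -36), PS = (-67, -128, -59).
PR × PS = (-301, -7, 357).
PQ · (PR × PS) = 0.
The scalar triple product vanishes, so the four points are coplanar.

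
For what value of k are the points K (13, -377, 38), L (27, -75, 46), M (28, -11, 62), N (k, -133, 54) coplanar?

23

The points are coplanar iff KL · (KM × KN) = 0.
Expanding, this is linear in k: (4320)k + (-99360) = 0.
So k = 23.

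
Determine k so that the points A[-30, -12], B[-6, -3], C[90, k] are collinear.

Collinearity: (C − A) must be parallel to (B − A) = (24, 9).
Cross-multiplying the components: (k − (-12))·(24) = (120)·(9).
Solving gives k = 33.

33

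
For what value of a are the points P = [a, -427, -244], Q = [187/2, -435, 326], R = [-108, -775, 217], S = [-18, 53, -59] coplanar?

Coplanarity ⇔ det[PQ; PR; PS] = 0.
Expanding, this is linear in a: (-184092)a + (-59921946) = 0.
So a = -651/2.

-651/2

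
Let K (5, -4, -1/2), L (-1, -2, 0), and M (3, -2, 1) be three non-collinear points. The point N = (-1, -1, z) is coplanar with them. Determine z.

A normal to the plane is n = KL × KM = (2, 8, -8).
N lies in the plane iff n · KN = 0.
This gives (-8)z + (8) = 0, so z = 1.

1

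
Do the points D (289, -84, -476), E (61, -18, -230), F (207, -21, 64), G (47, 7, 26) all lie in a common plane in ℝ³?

The four points are coplanar iff the 3×3 determinant with rows DE, DF, DG is zero.
Rows: (-228, 66, 246), (-82, 63, 540), (-242, 91, 502).
Expanding along the first row: (-228)(-17514) − (66)(89516) + (246)(7784) = 0.
Zero determinant ⇒ coplanar.

Yes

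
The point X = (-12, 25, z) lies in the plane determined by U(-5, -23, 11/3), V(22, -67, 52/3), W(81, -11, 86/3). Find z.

The plane through U, V, W has equation −1264x + (1501/3)y + 4108z = 9875.
Substituting X: (4108)z + (83029/3) = 9875, so z = -13/3.

-13/3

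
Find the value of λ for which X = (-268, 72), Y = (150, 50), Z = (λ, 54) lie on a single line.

74

Collinearity: (Z − X) must be parallel to (Y − X) = (418, -22).
Cross-multiplying the components: (λ − (-268))·(-22) = (-18)·(418).
Solving gives λ = 74.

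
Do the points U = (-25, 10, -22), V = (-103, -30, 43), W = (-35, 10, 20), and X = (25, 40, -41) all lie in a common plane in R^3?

The four points are coplanar iff the 3×3 determinant with rows UV, UW, UX is zero.
Rows: (-78, -40, 65), (-10, 0, 42), (50, 30, -19).
Expanding along the first row: (-78)(-1260) − (-40)(-1910) + (65)(-300) = 2380.
Nonzero ⇒ not coplanar.

No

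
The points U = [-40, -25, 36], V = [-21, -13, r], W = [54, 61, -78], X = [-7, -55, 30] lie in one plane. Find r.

Normal to plane UWX: n = (-3936, -3198, -5658); plane equation n·P = 33702.
Requiring n·V = 33702: (-5658)r + (124230) = 33702.
So r = 16.

16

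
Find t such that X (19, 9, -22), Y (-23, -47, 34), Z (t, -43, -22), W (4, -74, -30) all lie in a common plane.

7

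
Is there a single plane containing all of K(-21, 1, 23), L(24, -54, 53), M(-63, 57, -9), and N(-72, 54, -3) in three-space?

Yes

With K as base: KL = (45, -55, 30), KM = (-42, 56, -32), KN = (-51, 53, -26).
KM × KN = (240, 540, 630).
KL · (KM × KN) = 0.
The scalar triple product vanishes, so the four points are coplanar.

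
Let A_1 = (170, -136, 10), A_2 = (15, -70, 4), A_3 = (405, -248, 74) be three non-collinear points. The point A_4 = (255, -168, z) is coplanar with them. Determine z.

-6

Coplanarity requires A_1A_2 · (A_1A_3 × A_1A_4) = 0.
A_1A_2 = (-155, 66, -6), A_1A_3 = (235, -112, 64); the triple product is linear in z with coefficient 1850 and constant term 11100.
Setting it to zero: z = -6.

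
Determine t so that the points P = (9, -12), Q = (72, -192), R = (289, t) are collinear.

The three points are collinear iff det[PQ; PR] = 0.
This determinant is linear in t: (63)t + (51156) = 0, so t = -812.

-812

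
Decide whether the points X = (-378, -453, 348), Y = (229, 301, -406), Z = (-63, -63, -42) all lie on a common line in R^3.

XY = (607, 754, -754), XZ = (315, 390, -390).
Comparing components 3 and 1: (-754)(315) − (607)(-390) = -780 ≠ 0, so XY and XZ are not parallel and the points are not collinear.

No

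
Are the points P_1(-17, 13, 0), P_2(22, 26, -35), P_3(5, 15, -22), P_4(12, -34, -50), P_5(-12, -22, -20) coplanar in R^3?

The plane through P_1, P_2, P_3 has normal n = P_1P_2 × P_1P_3 = (-216, 88, -208) and equation n·P = 4816.
Checking the remaining points: n·P_4 = 4816, n·P_5 = 4816.
All equal 4816, so all 5 points lie in one plane.

Yes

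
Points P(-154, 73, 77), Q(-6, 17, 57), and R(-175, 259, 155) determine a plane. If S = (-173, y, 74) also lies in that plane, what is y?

Coplanarity requires PQ · (PR × PS) = 0.
PQ = (148, -56, -20), PR = (-21, 186, 78); the triple product is linear in y with coefficient -11124 and constant term 745308.
Setting it to zero: y = 67.

67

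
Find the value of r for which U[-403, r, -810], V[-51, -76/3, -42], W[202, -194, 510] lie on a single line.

Collinearity requires UV × UW = 0; each component is linear in r.
The x-component gives (-552)r + (115552) = 0, so r = 628/3.
The remaining components then also vanish.

628/3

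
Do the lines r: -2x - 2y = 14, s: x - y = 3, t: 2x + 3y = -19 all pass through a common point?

Yes

Lines aᵢx + bᵢy = cᵢ with pairwise distinct directions are concurrent exactly when det[aᵢ bᵢ cᵢ] = 0.
Here the determinant is 0.
It vanishes, so the lines are concurrent at (-2, -5).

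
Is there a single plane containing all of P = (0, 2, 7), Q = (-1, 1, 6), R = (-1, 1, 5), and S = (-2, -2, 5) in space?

No

With P as base: PQ = (-1, -1, -1), PR = (-1, -1, -2), PS = (-2, -4, -2).
PR × PS = (-6, 2, 2).
PQ · (PR × PS) = 2.
Since 2 ≠ 0, the four points are not coplanar.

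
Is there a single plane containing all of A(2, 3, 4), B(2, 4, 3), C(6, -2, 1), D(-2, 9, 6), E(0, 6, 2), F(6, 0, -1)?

No

The plane through A, B, C has normal n = AB × AC = (-8, -4, -4) and equation n·P = -44.
Checking the remaining points: n·D = -44, n·E = -32, n·F = -44.
Since n·E = -32 ≠ -44, E is off the plane and the points are not all coplanar.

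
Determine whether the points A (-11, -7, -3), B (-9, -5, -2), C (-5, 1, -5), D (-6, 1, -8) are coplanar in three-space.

With A as base: AB = (2, 2, 1), AC = (6, 8, -2), AD = (5, 8, -5).
AC × AD = (-24, 20, 8).
AB · (AC × AD) = 0.
The scalar triple product vanishes, so the four points are coplanar.

Yes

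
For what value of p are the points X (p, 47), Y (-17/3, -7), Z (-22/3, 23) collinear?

Collinearity: (X − Y) must be parallel to (Z − Y) = (-5/3, 30).
Cross-multiplying the components: (p − (-17/3))·(30) = (54)·(-5/3).
Solving gives p = -26/3.

-26/3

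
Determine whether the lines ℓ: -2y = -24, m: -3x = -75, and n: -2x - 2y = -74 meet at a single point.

Yes

Intersecting ℓ and m: solving the 2×2 system gives (x, y) = (25, 12).
Substitute into n: (-2)(25) + (-2)(12) = -74.
This equals -74, so (25, 12) lies on all three lines and they are concurrent.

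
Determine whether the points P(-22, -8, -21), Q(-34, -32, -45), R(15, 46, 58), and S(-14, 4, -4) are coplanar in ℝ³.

A normal to the plane through P, Q, R is n = PQ × PR = (-600, 60, 240).
The plane has equation n·X = 7680. For S: n·S = 7680.
Equal, so S lies in the plane and all four are coplanar.

Yes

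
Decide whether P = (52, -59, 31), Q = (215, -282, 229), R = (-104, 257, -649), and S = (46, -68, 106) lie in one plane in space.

The four points are coplanar iff the 3×3 determinant with rows PQ, PR, PS is zero.
Rows: (163, -223, 198), (-156, 316, -680), (-6, -9, 75).
Expanding along the first row: (163)(17580) − (-223)(-15780) + (198)(3300) = 0.
Zero determinant ⇒ coplanar.

Yes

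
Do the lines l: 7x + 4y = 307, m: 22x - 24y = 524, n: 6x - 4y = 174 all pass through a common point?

Intersecting l and m: solving the 2×2 system gives (x, y) = (1183/32, 1543/128).
Substitute into n: (6)(1183/32) + (-4)(1543/128) = 5555/32.
But n requires 174 ≠ 5555/32, so the three lines have no common point.

No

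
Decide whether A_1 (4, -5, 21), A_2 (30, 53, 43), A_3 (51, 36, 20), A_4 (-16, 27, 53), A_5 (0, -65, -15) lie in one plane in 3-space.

Yes

The plane through A_1, A_2, A_3 has normal n = A_1A_2 × A_1A_3 = (-960, 1060, -1660) and equation n·P = -44000.
Checking the remaining points: n·A_4 = -44000, n·A_5 = -44000.
All equal -44000, so all 5 points lie in one plane.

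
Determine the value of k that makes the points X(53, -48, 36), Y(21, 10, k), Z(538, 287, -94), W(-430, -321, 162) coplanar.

40

Normal to plane XZW: n = (6720, 1680, 29400); plane equation n·P = 1333920.
Requiring n·Y = 1333920: (29400)k + (157920) = 1333920.
So k = 40.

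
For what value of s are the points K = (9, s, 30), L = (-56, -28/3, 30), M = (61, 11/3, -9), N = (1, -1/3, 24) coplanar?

7/3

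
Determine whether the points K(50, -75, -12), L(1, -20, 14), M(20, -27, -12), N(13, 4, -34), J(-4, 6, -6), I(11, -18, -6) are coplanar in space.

The plane through K, L, M has normal n = KL × KM = (-1248, -780, -702) and equation n·P = 4524.
Checking the remaining points: n·N = 4524, n·J = 4524, n·I = 4524.
All equal 4524, so all 6 points lie in one plane.

Yes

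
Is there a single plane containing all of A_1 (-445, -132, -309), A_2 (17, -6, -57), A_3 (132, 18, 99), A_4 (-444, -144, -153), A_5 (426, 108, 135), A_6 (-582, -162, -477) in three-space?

Yes

The plane through A_1, A_2, A_3 has normal n = A_1A_2 × A_1A_3 = (13608, -43092, -3402) and equation n·P = 683802.
Checking the remaining points: n·A_4 = 683802, n·A_5 = 683802, n·A_6 = 683802.
All equal 683802, so all 6 points lie in one plane.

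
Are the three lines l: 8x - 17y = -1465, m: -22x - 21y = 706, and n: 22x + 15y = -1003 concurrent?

The three lines meet at one point iff the augmented coefficient matrix [aᵢ bᵢ cᵢ] has rank < 3, i.e. its determinant vanishes.
Here the determinant is 1482.
Nonzero, so no common point exists.

No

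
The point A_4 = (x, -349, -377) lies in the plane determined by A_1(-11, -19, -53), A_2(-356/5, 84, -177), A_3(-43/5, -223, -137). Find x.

Coplanarity requires A_1A_2 · (A_1A_3 × A_1A_4) = 0.
A_1A_2 = (-301/5, 103, -124), A_1A_3 = (12/5, -204, -84); the triple product is linear in x with coefficient -33948 and constant term -12526812/5.
Setting it to zero: x = -369/5.

-369/5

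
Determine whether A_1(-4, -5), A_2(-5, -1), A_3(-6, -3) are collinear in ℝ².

A_1A_2 = (-1, 4), A_1A_3 = (-2, 2).
If collinear, A_1A_3 would be a scalar multiple of A_1A_2. But (-1)·(2) ≠ (4)·(-2) (difference 6), so they are not parallel; the points are not collinear.

No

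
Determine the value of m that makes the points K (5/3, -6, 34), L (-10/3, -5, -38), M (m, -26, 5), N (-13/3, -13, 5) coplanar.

Normal to plane KLN: n = (-533, 287, 41); plane equation n·P = -3649/3.
Requiring n·M = -3649/3: (-533)m + (-7257) = -3649/3.
So m = -34/3.

-34/3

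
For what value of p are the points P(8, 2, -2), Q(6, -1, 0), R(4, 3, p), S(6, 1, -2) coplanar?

-5

Coplanarity ⇔ det[PQ; PR; PS] = 0.
Expanding, this is linear in p: (4)p + (20) = 0.
So p = -5.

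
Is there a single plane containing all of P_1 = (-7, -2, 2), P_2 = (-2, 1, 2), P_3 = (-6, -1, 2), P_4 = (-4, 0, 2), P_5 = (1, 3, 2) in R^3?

The plane through P_1, P_2, P_3 has normal n = P_1P_2 × P_1P_3 = (0, 0, 2) and equation n·P = 4.
Checking the remaining points: n·P_4 = 4, n·P_5 = 4.
All equal 4, so all 5 points lie in one plane.

Yes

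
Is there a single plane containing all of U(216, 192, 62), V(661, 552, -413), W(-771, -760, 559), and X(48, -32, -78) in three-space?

Yes

The four points are coplanar iff the 3×3 determinant with rows UV, UW, UX is zero.
Rows: (445, 360, -475), (-987, -952, 497), (-168, -224, -140).
Expanding along the first row: (445)(244608) − (360)(221676) + (-475)(61152) = 0.
Zero determinant ⇒ coplanar.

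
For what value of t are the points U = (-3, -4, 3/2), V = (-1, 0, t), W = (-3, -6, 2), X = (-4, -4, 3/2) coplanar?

Normal to plane UWX: n = (0, -1/2, -2); plane equation n·P = -1.
Requiring n·V = -1: (-2)t + (0) = -1.
So t = 1/2.

1/2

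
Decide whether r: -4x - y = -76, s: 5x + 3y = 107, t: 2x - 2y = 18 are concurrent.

Lines aᵢx + bᵢy = cᵢ with pairwise distinct directions are concurrent exactly when det[aᵢ bᵢ cᵢ] = 0.
Here the determinant is 20.
Nonzero, so no common point exists.

No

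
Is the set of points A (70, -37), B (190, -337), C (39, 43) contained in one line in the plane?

AB = (120, -300), AC = (-31, 80).
det[AB; AC] = (120)(80) − (-300)(-31) = 300.
The determinant is nonzero, so they are not collinear.

No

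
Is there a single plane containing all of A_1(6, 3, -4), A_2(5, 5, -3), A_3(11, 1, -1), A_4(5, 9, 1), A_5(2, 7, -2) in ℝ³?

No

The plane through A_1, A_2, A_3 has normal n = A_1A_2 × A_1A_3 = (8, 8, -8) and equation n·P = 104.
Checking the remaining points: n·A_4 = 104, n·A_5 = 88.
Since n·A_5 = 88 ≠ 104, A_5 is off the plane and the points are not all coplanar.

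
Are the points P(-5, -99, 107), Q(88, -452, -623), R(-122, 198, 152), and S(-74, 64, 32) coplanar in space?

No

With P as base: PQ = (93, -353, -730), PR = (-117, 297, 45), PS = (-69, 163, -75).
PR × PS = (-29610, -11880, 1422).
PQ · (PR × PS) = 401850.
Since 401850 ≠ 0, the four points are not coplanar.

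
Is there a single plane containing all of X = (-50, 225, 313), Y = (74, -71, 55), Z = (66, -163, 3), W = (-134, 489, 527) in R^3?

Yes

A normal to the plane through X, Y, Z is n = XY × XZ = (-8344, 8512, -13776).
The plane has equation n·P = -1979488. For W: n·W = -1979488.
Equal, so W lies in the plane and all four are coplanar.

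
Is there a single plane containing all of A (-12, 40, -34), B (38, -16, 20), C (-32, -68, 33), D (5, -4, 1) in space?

No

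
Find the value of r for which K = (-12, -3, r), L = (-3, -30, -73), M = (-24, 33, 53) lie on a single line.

-19

Direction LM = (-21, 63, 126). From the x-coordinate of K, the parameter along the line is τ = (-12 − (-3))/(-21) = 3/7.
Then r = (-73) + 3/7·(126) = -19.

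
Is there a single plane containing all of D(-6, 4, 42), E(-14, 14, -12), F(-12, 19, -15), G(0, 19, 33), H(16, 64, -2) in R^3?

The plane through D, E, F has normal n = DE × DF = (240, -132, -60) and equation n·P = -4488.
Checking the remaining points: n·G = -4488, n·H = -4488.
All equal -4488, so all 5 points lie in one plane.

Yes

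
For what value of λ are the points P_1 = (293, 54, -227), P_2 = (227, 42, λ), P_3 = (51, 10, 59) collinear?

Collinearity requires P_1P_2 × P_1P_3 = 0; each component is linear in λ.
The x-component gives (44)λ + (6556) = 0, so λ = -149.
The remaining components then also vanish.

-149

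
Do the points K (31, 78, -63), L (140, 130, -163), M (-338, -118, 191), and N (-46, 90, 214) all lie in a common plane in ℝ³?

Yes

The four points are coplanar iff the 3×3 determinant with rows KL, KM, KN is zero.
Rows: (109, 52, -100), (-369, -196, 254), (-77, 12, 277).
Expanding along the first row: (109)(-57340) − (52)(-82655) + (-100)(-19520) = 0.
Zero determinant ⇒ coplanar.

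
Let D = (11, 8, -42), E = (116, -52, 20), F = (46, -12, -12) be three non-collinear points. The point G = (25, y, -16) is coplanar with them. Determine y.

0

Coplanarity requires DE · (DF × DG) = 0.
DE = (105, -60, 62), DF = (35, -20, 30); the triple product is linear in y with coefficient -980 and constant term 0.
Setting it to zero: y = 0.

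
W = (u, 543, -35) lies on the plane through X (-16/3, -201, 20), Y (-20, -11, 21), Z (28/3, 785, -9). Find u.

281/3

A normal to the plane is n = XY × XZ = (-6496, -1232/3, -17248).
W lies in the plane iff n · XW = 0.
This gives (-6496)u + (1825376/3) = 0, so u = 281/3.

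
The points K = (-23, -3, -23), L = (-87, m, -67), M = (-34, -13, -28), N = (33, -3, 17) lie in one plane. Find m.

Normal to plane KMN: n = (-400, 160, 560); plane equation n·P = -4160.
Requiring n·L = -4160: (160)m + (-2720) = -4160.
So m = -9.

-9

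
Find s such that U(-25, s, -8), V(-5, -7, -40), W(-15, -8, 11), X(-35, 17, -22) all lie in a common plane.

5

Coplanarity ⇔ det[UV; UW; UX] = 0.
Expanding, this is linear in s: (1350)s + (-6750) = 0.
So s = 5.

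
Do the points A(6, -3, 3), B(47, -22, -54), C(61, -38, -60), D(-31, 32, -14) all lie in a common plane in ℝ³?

No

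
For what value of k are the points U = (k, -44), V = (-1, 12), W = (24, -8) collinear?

The three points are collinear iff det[UV; UW] = 0.
This determinant is linear in k: (20)k + (-1380) = 0, so k = 69.

69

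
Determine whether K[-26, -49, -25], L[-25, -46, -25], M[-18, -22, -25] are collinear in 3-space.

KL = (1, 3, 0), KM = (8, 27, 0).
KL × KM = (0, 0, 3).
The cross product is nonzero, so the points do not lie on one line.

No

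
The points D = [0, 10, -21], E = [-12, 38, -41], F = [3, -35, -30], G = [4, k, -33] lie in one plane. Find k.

-50

Normal to plane DEF: n = (-1152, -168, 456); plane equation n·P = -11256.
Requiring n·G = -11256: (-168)k + (-19656) = -11256.
So k = -50.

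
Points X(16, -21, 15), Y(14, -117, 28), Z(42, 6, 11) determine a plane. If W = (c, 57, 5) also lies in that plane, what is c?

-24

The plane through X, Y, Z has equation 33x + 330y + 2442z = 30228.
Substituting W: (33)c + (31020) = 30228, so c = -24.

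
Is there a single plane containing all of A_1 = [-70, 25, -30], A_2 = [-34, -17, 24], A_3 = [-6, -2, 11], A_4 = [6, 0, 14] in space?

With A_1 as base: A_1A_2 = (36, -42, 54), A_1A_3 = (64, -27, 41), A_1A_4 = (76, -25, 44).
A_1A_3 × A_1A_4 = (-163, 300, 452).
A_1A_2 · (A_1A_3 × A_1A_4) = 5940.
Since 5940 ≠ 0, the four points are not coplanar.

No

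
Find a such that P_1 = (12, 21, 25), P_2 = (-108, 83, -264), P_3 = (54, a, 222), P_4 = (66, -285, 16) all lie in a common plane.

Coplanarity ⇔ det[P_1P_2; P_1P_3; P_1P_4] = 0.
Expanding, this is linear in a: (16686)a + (-3187026) = 0.
So a = 191.

191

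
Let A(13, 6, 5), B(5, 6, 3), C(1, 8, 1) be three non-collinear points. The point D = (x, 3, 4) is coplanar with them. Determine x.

A normal to the plane is n = AB × AC = (4, -8, -16).
D lies in the plane iff n · AD = 0.
This gives (4)x + (-12) = 0, so x = 3.

3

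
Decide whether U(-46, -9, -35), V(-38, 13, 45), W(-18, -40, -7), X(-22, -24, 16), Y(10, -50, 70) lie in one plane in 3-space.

Yes

The plane through U, V, W has normal n = UV × UW = (3096, 2016, -864) and equation n·P = -130320.
Checking the remaining points: n·X = -130320, n·Y = -130320.
All equal -130320, so all 5 points lie in one plane.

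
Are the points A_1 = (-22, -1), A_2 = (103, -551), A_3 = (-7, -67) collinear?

Yes

A_1A_2 = (125, -550), A_1A_3 = (15, -66).
det[A_1A_2; A_1A_3] = (125)(-66) − (-550)(15) = 0.
The determinant is zero, so the points are collinear.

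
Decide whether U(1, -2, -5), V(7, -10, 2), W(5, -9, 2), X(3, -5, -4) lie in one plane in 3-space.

A normal to the plane through U, V, W is n = UV × UW = (-7, -14, -10).
The plane has equation n·P = 71. For X: n·X = 89.
89 ≠ 71, so X is off the plane.

No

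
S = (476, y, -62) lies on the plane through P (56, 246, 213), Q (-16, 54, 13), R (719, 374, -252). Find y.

341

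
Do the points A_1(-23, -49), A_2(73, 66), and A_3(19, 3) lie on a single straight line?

No

A_1A_2 = (96, 115), A_1A_3 = (42, 52).
If collinear, A_1A_3 would be a scalar multiple of A_1A_2. But (96)·(52) ≠ (115)·(42) (difference 162), so they are not parallel; the points are not collinear.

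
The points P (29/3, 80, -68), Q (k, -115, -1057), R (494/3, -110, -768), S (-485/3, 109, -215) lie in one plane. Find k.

34/3

Normal to plane PRS: n = (48230, 428155/3, -84175/3); plane equation n·X = 41374970/3.
Requiring n·Q = 41374970/3: (48230)k + (13245050) = 41374970/3.
So k = 34/3.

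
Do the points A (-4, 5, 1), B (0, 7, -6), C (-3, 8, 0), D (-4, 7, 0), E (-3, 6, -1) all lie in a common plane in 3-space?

No

The plane through A, B, C has normal n = AB × AC = (19, -3, 10) and equation n·P = -81.
Checking the remaining points: n·D = -97, n·E = -85.
Since n·D = -97 ≠ -81, D is off the plane and the points are not all coplanar.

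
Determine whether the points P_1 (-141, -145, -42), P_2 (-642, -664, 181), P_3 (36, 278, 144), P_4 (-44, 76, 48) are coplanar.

The four points are coplanar iff the 3×3 determinant with rows P_1P_2, P_1P_3, P_1P_4 is zero.
Rows: (-501, -519, 223), (177, 423, 186), (97, 221, 90).
Expanding along the first row: (-501)(-3036) − (-519)(-2112) + (223)(-1914) = -1914.
Nonzero ⇒ not coplanar.

No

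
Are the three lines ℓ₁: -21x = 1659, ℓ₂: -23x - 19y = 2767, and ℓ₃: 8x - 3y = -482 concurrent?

Yes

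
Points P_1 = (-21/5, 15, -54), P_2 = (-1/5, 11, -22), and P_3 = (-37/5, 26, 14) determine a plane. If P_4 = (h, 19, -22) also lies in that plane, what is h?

-5

Coplanarity requires P_1P_2 · (P_1P_3 × P_1P_4) = 0.
P_1P_2 = (4, -4, 32), P_1P_3 = (-16/5, 11, 68); the triple product is linear in h with coefficient -624 and constant term -3120.
Setting it to zero: h = -5.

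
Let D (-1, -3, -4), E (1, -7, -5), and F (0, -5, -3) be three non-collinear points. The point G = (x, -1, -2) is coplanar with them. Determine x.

-2

A normal to the plane is n = DE × DF = (-6, -3, 0).
G lies in the plane iff n · DG = 0.
This gives (-6)x + (-12) = 0, so x = -2.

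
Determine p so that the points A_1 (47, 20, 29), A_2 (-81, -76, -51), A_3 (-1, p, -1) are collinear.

-16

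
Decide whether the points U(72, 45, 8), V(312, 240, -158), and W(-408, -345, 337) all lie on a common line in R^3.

No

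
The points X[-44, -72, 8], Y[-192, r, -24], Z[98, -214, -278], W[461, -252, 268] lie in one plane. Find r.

Normal to plane XZW: n = (-88400, -181350, 46150); plane equation n·P = 17316000.
Requiring n·Y = 17316000: (-181350)r + (15865200) = 17316000.
So r = -8.

-8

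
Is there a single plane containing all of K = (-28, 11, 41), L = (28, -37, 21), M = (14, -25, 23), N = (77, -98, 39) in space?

A normal to the plane through K, L, M is n = KL × KM = (144, 168, 0).
The plane has equation n·P = -2184. For N: n·N = -5376.
-5376 ≠ -2184, so N is off the plane.

No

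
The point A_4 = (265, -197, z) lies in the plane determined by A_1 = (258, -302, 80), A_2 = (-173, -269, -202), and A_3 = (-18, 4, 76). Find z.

150

Coplanarity requires A_1A_2 · (A_1A_3 × A_1A_4) = 0.
A_1A_2 = (-431, 33, -282), A_1A_3 = (-276, 306, -4); the triple product is linear in z with coefficient -122778 and constant term 18416700.
Setting it to zero: z = 150.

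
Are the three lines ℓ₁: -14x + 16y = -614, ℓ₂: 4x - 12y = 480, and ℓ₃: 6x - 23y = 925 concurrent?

Yes

Intersecting ℓ₁ and ℓ₂: solving the 2×2 system gives (x, y) = (-3, -41).
Substitute into ℓ₃: (6)(-3) + (-23)(-41) = 925.
This equals 925, so (-3, -41) lies on all three lines and they are concurrent.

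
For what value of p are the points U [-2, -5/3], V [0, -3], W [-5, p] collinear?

Collinearity: (W − U) must be parallel to (V − U) = (2, -4/3).
Cross-multiplying the components: (p − (-5/3))·(2) = (-3)·(-4/3).
Solving gives p = 1/3.

1/3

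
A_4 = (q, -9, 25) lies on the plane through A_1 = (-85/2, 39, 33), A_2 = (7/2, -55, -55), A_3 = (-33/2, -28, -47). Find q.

-9/2

The plane through A_1, A_2, A_3 has equation 1624x + 1392y − 638z = -35786.
Substituting A_4: (1624)q + (-28478) = -35786, so q = -9/2.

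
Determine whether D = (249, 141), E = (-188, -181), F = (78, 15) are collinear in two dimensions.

DE = (-437, -322), DF = (-171, -126).
Twice the signed area of △DEF is (-437)(-126) − (-322)(-171) = 0.
The triangle is degenerate (zero area), so the points are collinear.

Yes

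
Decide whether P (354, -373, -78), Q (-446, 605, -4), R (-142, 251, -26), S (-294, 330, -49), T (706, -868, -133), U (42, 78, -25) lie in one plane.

Yes

The plane through P, Q, R has normal n = PQ × PR = (4680, 4896, -14112) and equation n·X = 931248.
Checking the remaining points: n·S = 931248, n·T = 931248, n·U = 931248.
All equal 931248, so all 6 points lie in one plane.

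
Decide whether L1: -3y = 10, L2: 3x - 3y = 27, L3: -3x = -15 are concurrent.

No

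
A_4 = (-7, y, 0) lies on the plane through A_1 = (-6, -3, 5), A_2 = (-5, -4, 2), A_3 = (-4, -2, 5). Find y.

-6

A normal to the plane is n = A_1A_2 × A_1A_3 = (3, -6, 3).
A_4 lies in the plane iff n · A_1A_4 = 0.
This gives (-6)y + (-36) = 0, so y = -6.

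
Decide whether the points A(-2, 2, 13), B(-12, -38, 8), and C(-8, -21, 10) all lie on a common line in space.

AB = (-10, -40, -5), AC = (-6, -23, -3).
Comparing components 2 and 3: (-40)(-3) − (-5)(-23) = 5 ≠ 0, so AB and AC are not parallel and the points are not collinear.

No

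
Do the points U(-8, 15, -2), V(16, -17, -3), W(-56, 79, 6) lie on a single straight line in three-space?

No

UV = (24, -32, -1), UW = (-48, 64, 8).
UV × UW = (-192, -144, 0).
The cross product is nonzero, so the points do not lie on one line.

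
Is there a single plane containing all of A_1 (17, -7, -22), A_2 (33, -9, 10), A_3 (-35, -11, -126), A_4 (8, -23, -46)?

No

The four points are coplanar iff the 3×3 determinant with rows A_1A_2, A_1A_3, A_1A_4 is zero.
Rows: (16, -2, 32), (-52, -4, -104), (-9, -16, -24).
Expanding along the first row: (16)(-1568) − (-2)(312) + (32)(796) = 1008.
Nonzero ⇒ not coplanar.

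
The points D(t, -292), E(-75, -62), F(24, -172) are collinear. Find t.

The three points are collinear iff det[DE; DF] = 0.
This determinant is linear in t: (110)t + (-14520) = 0, so t = 132.

132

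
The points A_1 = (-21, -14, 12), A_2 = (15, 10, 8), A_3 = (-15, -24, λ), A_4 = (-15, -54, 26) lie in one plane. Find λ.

Normal to plane A_1A_2A_4: n = (176, -528, -1584); plane equation n·P = -15312.
Requiring n·A_3 = -15312: (-1584)λ + (10032) = -15312.
So λ = 16.

16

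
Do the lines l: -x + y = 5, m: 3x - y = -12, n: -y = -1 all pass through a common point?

No

Intersecting l and m: solving the 2×2 system gives (x, y) = (-7/2, 3/2).
Substitute into n: (0)(-7/2) + (-1)(3/2) = -3/2.
But n requires -1 ≠ -3/2, so the three lines have no common point.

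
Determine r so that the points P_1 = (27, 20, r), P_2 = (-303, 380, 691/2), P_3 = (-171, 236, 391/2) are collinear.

-59/2

Collinearity requires P_1P_2 × P_1P_3 = 0; each component is linear in r.
The x-component gives (-144)r + (-4248) = 0, so r = -59/2.
The remaining components then also vanish.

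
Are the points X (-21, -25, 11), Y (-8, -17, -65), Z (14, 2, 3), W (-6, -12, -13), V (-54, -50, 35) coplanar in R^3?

The plane through X, Y, Z has normal n = XY × XZ = (1988, -2556, 71) and equation n·P = 22933.
Checking the remaining points: n·W = 17821, n·V = 22933.
Since n·W = 17821 ≠ 22933, W is off the plane and the points are not all coplanar.

No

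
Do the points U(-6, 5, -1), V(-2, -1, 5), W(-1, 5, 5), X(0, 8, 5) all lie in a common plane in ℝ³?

No

With U as base: UV = (4, -6, 6), UW = (5, 0, 6), UX = (6, 3, 6).
UW × UX = (-18, 6, 15).
UV · (UW × UX) = -18.
Since -18 ≠ 0, the four points are not coplanar.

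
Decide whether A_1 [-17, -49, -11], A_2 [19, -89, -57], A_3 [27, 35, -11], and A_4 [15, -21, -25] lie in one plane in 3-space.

A normal to the plane through A_1, A_2, A_3 is n = A_1A_2 × A_1A_3 = (3864, -2024, 4784).
The plane has equation n·P = -19136. For A_4: n·A_4 = -19136.
Equal, so A_4 lies in the plane and all four are coplanar.

Yes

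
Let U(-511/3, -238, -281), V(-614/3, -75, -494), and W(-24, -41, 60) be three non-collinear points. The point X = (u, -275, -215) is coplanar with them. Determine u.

The plane through U, V, W has equation 97544x − (58384/3)y − 30616z = -10140304/3.
Substituting X: (97544)u + (35802920/3) = -10140304/3, so u = -157.

-157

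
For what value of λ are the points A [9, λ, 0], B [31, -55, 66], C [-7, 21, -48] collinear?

Collinearity requires AB × AC = 0; each component is linear in λ.
The x-component gives (114)λ + (1254) = 0, so λ = -11.
The remaining components then also vanish.

-11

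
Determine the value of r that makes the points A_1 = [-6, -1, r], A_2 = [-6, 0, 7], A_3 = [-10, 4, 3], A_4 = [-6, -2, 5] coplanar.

6

Coplanarity ⇔ det[A_1A_2; A_1A_3; A_1A_4] = 0.
Expanding, this is linear in r: (-8)r + (48) = 0.
So r = 6.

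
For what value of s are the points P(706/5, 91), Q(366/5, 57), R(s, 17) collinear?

Collinearity: (R − P) must be parallel to (Q − P) = (-68, -34).
Cross-multiplying the components: (s − 706/5)·(-34) = (-74)·(-68).
Solving gives s = -34/5.

-34/5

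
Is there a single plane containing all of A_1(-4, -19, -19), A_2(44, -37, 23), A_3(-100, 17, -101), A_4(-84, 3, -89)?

With A_1 as base: A_1A_2 = (48, -18, 42), A_1A_3 = (-96, 36, -82), A_1A_4 = (-80, 22, -70).
A_1A_3 × A_1A_4 = (-716, -160, 768).
A_1A_2 · (A_1A_3 × A_1A_4) = 768.
Since 768 ≠ 0, the four points are not coplanar.

No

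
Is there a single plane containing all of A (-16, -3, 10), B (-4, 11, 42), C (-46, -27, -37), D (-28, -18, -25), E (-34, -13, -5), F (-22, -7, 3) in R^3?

Yes

The plane through A, B, C has normal n = AB × AC = (110, -396, 132) and equation n·P = 748.
Checking the remaining points: n·D = 748, n·E = 748, n·F = 748.
All equal 748, so all 6 points lie in one plane.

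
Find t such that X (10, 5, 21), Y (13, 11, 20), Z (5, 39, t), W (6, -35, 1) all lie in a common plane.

52

Coplanarity ⇔ det[XY; XZ; XW] = 0.
Expanding, this is linear in t: (96)t + (-4992) = 0.
So t = 52.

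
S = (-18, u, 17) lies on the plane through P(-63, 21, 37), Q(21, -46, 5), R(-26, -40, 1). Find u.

-19

The plane through P, Q, R has equation 460x + 1840y − 2645z = -88205.
Substituting S: (1840)u + (-53245) = -88205, so u = -19.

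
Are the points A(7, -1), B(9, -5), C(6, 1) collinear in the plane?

Yes

AB = (2, -4), AC = (-1, 2).
Checking proportionality: AC = -1/2·AB, so the vectors are parallel and the points are collinear.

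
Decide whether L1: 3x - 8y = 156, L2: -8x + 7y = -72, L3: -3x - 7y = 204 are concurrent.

Yes

Intersecting L1 and L2: solving the 2×2 system gives (x, y) = (-12, -24).
Substitute into L3: (-3)(-12) + (-7)(-24) = 204.
This equals 204, so (-12, -24) lies on all three lines and they are concurrent.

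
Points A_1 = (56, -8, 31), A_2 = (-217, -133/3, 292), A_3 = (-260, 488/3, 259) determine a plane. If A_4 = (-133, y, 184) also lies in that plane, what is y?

Coplanarity requires A_1A_2 · (A_1A_3 × A_1A_4) = 0.
A_1A_2 = (-273, -109/3, 261), A_1A_3 = (-316, 512/3, 228); the triple product is linear in y with coefficient -20232 and constant term 937416.
Setting it to zero: y = 139/3.

139/3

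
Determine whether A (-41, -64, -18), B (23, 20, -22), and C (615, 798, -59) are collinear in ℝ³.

No

AB = (64, 84, -4), AC = (656, 862, -41).
AB × AC = (4, 0, 64).
The cross product is nonzero, so the points do not lie on one line.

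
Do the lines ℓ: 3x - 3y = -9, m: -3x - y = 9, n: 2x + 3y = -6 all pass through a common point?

Yes

Intersecting ℓ and m: solving the 2×2 system gives (x, y) = (-3, 0).
Substitute into n: (2)(-3) + (3)(0) = -6.
This equals -6, so (-3, 0) lies on all three lines and they are concurrent.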